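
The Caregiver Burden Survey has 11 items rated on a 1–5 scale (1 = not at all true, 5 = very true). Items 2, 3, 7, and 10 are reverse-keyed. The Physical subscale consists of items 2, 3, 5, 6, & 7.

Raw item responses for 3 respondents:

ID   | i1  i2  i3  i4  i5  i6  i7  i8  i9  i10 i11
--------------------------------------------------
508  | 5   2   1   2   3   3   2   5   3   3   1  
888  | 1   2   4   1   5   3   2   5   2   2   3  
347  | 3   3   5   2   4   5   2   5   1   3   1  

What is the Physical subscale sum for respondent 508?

19

Respondent 508 raw: 5, 2, 1, 2, 3, 3, 2, 5, 3, 3, 1.
Physical items: 2, 3, 5, 6, 7.
Reverse-coded (reversed = (1+5) − raw = 6 − raw):
  item 2: 6 − 2 = 4
  item 3: 6 − 1 = 5
  item 5: 3
  item 6: 3
  item 7: 6 − 2 = 4
Sum = 4 + 5 + 3 + 3 + 4 = 19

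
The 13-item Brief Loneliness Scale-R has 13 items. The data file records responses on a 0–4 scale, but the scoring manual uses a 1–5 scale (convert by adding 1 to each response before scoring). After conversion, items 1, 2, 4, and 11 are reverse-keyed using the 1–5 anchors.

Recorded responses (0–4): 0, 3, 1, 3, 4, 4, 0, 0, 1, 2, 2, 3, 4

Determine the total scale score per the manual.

40

Convert to 1–5: 1, 4, 2, 4, 5, 5, 1, 1, 2, 3, 3, 4, 5
Reverse-coded (on a 1–5 scale, reversed = 6 − raw):
  item 1: 6 − 1 = 5
  item 2: 6 − 4 = 2
  item 4: 6 − 4 = 2
  item 11: 6 − 3 = 3
Scored: 5, 2, 2, 2, 5, 5, 1, 1, 2, 3, 3, 4, 5
Total = 40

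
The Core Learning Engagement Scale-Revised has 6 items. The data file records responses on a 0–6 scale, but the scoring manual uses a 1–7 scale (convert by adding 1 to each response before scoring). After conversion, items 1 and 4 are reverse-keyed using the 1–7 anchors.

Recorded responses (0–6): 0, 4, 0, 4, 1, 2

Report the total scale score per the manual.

21

Convert to 1–7: 1, 5, 1, 5, 2, 3
Reverse-coded (reverse-coded value = 8 − response):
  item 1: 8 − 1 = 7
  item 4: 8 − 5 = 3
Scored: 7, 5, 1, 3, 2, 3
Total = 21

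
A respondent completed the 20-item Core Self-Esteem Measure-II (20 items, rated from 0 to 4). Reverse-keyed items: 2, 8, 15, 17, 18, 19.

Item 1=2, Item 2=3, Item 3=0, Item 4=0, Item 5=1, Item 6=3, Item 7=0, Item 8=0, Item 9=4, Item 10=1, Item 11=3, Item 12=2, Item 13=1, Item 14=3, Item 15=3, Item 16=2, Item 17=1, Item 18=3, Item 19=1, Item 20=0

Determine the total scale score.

Apply reverse scoring (reverse-coded value = 4 − response):
  item 2: 4 − 3 = 1
  item 8: 4 − 0 = 4
  item 15: 4 − 3 = 1
  item 17: 4 − 1 = 3
  item 18: 4 − 3 = 1
  item 19: 4 − 1 = 3
Scored items: 2, 1, 0, 0, 1, 3, 0, 4, 4, 1, 3, 2, 1, 3, 1, 2, 3, 1, 3, 0
Total = 2 + 1 + 0 + 0 + 1 + 3 + 0 + 4 + 4 + 1 + 3 + 2 + 1 + 3 + 1 + 2 + 3 + 1 + 3 + 0 = 35

35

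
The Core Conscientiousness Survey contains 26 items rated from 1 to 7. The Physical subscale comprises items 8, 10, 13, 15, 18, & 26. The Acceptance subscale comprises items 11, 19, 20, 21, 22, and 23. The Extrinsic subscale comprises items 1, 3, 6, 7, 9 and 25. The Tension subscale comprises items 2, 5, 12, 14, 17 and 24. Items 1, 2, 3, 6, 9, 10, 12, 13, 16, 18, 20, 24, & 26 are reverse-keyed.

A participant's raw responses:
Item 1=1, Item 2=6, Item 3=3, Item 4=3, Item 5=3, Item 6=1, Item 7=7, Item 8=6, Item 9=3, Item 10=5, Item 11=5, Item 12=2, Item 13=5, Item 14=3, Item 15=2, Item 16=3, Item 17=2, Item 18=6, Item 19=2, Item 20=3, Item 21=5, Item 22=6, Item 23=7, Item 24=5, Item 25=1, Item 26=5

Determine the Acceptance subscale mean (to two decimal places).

Acceptance items: 11, 19, 20, 21, 22, 23.
Of these, item 20 is reverse-keyed; on a 1–7 scale, reversed = 8 − raw.
  item 11: 5
  item 19: 2
  item 20: 8 − 3 = 5
  item 21: 5
  item 22: 6
  item 23: 7
Sum = 5 + 2 + 5 + 5 + 6 + 7 = 30
Mean = 30 / 6 = 5.00

5.00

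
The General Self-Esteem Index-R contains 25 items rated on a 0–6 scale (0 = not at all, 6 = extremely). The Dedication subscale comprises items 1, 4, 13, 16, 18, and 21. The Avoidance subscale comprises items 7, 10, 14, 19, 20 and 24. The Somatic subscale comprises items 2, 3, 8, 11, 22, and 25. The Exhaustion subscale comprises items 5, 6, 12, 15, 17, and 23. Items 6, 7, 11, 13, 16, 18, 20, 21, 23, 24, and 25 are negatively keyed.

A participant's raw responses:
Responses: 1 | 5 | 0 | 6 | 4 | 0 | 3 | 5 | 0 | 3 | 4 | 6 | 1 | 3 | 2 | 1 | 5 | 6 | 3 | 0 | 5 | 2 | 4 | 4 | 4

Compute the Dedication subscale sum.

18

Dedication items: 1, 4, 13, 16, 18, 21.
Of these, items 13, 16, 18 and 21 are negatively keyed; reversed = (0+6) − raw = 6 − raw.
  item 1: 1
  item 4: 6
  item 13: 6 − 1 = 5
  item 16: 6 − 1 = 5
  item 18: 6 − 6 = 0
  item 21: 6 − 5 = 1
Sum = 1 + 6 + 5 + 5 + 0 + 1 = 18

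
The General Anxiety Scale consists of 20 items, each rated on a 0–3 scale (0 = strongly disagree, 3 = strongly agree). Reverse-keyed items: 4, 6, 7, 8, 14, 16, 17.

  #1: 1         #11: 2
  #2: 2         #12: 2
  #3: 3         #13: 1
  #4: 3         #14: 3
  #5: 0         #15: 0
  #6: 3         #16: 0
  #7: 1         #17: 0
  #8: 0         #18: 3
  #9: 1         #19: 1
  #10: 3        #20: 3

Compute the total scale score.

Reverse-coded items (reverse-coded value = 3 − response):
  item 4: 3 − 3 = 0
  item 6: 3 − 3 = 0
  item 7: 3 − 1 = 2
  item 8: 3 − 0 = 3
  item 14: 3 − 3 = 0
  item 16: 3 − 0 = 3
  item 17: 3 − 0 = 3
Scored responses: 1, 2, 3, 0, 0, 0, 2, 3, 1, 3, 2, 2, 1, 0, 0, 3, 3, 3, 1, 3
Total = 1 + 2 + 3 + 0 + 0 + 0 + 2 + 3 + 1 + 3 + 2 + 2 + 1 + 0 + 0 + 3 + 3 + 3 + 1 + 3 = 33

33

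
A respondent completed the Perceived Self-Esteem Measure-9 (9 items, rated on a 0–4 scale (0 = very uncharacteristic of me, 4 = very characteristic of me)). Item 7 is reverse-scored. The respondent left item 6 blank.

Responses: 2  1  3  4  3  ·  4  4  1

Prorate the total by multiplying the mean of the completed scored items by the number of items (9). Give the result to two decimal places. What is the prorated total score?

20.25

Reverse-coded (on a 0–4 scale, reversed = 4 − raw):
  item 7: 4 − 4 = 0
Completed scored items (8 of 9): 2, 1, 3, 4, 3, 0, 4, 1; sum = 18.
Person mean = 18 / 8 ≈ 2.2500
Prorated total = (18 / 8) × 9 = 20.25 (to 2 dp)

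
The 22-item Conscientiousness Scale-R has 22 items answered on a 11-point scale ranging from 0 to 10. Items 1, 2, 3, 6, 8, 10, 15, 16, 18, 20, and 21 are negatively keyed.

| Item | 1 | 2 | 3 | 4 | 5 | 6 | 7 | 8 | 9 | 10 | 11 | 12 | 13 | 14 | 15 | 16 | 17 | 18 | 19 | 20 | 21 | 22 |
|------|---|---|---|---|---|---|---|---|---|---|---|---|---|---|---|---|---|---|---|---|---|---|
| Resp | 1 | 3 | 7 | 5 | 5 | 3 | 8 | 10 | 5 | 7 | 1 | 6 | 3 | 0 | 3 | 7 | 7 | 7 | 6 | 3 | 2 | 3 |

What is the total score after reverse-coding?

106

Raw sum = 102. Negatively keyed items: 1, 2, 3, 6, 8, 10, 15, 16, 18, 20, 21; their raw sum = 53.
Each reversal replaces raw with 10 − raw, changing the total by 10 − 2·raw per item.
Total = 102 + 11·10 − 2·53 = 102 + 110 − 106 = 106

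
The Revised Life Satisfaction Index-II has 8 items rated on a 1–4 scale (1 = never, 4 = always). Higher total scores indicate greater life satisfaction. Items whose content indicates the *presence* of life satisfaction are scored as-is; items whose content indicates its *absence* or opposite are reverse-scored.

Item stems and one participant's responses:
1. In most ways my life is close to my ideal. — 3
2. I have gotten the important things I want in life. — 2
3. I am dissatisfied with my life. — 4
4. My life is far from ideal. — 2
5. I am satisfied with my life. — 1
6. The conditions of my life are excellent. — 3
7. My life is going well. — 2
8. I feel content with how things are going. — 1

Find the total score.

Items 3, 4 describe the absence/opposite of life satisfaction → reverse-score.
reversed = (1+4) − raw = 5 − raw.
  item 1: 3
  item 2: 2
  item 3: 5 − 4 = 1
  item 4: 5 − 2 = 3
  item 5: 1
  item 6: 3
  item 7: 2
  item 8: 1
Total = 3 + 2 + 1 + 3 + 1 + 3 + 2 + 1 = 16

16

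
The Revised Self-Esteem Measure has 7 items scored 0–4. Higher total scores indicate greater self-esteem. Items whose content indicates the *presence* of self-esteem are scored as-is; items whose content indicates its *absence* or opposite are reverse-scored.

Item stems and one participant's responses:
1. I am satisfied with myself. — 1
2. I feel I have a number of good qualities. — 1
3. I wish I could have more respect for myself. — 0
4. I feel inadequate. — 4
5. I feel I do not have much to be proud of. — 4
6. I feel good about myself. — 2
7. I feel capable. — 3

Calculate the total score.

Items 3, 4, 5 describe the absence/opposite of self-esteem → reverse-score.
on a 0–4 scale, reversed = 4 − raw.
  item 1: 1
  item 2: 1
  item 3: 4 − 0 = 4
  item 4: 4 − 4 = 0
  item 5: 4 − 4 = 0
  item 6: 2
  item 7: 3
Total = 1 + 1 + 4 + 0 + 0 + 2 + 3 = 11

11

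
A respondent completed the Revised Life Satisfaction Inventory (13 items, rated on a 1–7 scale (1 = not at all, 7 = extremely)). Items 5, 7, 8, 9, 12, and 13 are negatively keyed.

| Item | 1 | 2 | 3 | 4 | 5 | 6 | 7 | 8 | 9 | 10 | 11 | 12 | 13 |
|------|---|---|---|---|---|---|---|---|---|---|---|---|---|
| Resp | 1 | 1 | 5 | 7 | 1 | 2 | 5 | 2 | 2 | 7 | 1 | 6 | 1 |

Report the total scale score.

Negatively keyed items use 8 − raw:
  item 5: 8 − 1 = 7
  item 7: 8 − 5 = 3
  item 8: 8 − 2 = 6
  item 9: 8 − 2 = 6
  item 12: 8 − 6 = 2
  item 13: 8 − 1 = 7
Scored items: 1, 1, 5, 7, 7, 2, 3, 6, 6, 7, 1, 2, 7
Total = 1 + 1 + 5 + 7 + 7 + 2 + 3 + 6 + 6 + 7 + 1 + 2 + 7 = 55

55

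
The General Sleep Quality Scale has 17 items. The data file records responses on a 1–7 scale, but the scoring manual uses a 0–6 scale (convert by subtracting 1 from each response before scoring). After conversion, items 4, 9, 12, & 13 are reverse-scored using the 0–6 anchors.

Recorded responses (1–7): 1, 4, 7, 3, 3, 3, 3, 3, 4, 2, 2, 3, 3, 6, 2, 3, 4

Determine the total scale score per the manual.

45

Convert to 0–6: 0, 3, 6, 2, 2, 2, 2, 2, 3, 1, 1, 2, 2, 5, 1, 2, 3
Reverse-coded (on a 0–6 scale, reversed = 6 − raw):
  item 4: 6 − 2 = 4
  item 9: 6 − 3 = 3
  item 12: 6 − 2 = 4
  item 13: 6 − 2 = 4
Scored: 0, 3, 6, 4, 2, 2, 2, 2, 3, 1, 1, 4, 4, 5, 1, 2, 3
Total = 45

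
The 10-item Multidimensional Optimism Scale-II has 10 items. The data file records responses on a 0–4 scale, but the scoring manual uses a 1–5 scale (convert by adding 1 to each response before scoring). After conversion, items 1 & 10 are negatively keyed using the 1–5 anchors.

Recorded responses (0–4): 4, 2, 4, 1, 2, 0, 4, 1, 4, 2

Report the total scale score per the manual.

Convert to 1–5: 5, 3, 5, 2, 3, 1, 5, 2, 5, 3
Reverse-coded (on a 1–5 scale, reversed = 6 − raw):
  item 1: 6 − 5 = 1
  item 10: 6 − 3 = 3
Scored: 1, 3, 5, 2, 3, 1, 5, 2, 5, 3
Total = 30

30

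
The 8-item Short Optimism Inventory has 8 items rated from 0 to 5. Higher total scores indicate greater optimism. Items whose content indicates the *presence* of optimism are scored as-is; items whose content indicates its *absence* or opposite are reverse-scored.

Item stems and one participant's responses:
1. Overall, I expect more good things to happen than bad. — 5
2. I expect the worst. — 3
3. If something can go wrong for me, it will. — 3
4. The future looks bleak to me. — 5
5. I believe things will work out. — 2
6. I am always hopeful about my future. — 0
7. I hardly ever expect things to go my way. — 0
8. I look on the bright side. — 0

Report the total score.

16

Items 2, 3, 4, 7 describe the absence/opposite of optimism → reverse-score.
on a 0–5 scale, reversed = 5 − raw.
  item 1: 5
  item 2: 5 − 3 = 2
  item 3: 5 − 3 = 2
  item 4: 5 − 5 = 0
  item 5: 2
  item 6: 0
  item 7: 5 − 0 = 5
  item 8: 0
Total = 5 + 2 + 2 + 0 + 2 + 0 + 5 + 0 = 16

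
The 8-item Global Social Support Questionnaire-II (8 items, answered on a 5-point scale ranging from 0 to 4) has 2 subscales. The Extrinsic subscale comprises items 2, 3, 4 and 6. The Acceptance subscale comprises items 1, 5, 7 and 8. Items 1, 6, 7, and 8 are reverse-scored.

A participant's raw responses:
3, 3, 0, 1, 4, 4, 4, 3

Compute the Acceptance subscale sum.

6

Acceptance items: 1, 5, 7, 8.
Of these, items 1, 7, and 8 are reverse-scored; reverse-coded value = 4 − response.
  item 1: 4 − 3 = 1
  item 5: 4
  item 7: 4 − 4 = 0
  item 8: 4 − 3 = 1
Sum = 1 + 4 + 0 + 1 = 6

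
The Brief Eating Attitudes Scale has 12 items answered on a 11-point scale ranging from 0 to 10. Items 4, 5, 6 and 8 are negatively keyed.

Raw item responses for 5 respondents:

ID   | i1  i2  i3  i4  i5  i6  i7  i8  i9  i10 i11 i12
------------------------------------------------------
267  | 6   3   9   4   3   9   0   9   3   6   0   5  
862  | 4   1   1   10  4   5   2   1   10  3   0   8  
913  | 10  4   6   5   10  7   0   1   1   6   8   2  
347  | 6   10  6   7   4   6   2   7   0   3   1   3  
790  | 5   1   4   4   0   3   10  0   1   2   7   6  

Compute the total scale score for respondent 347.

Respondent 347 raw: 6, 10, 6, 7, 4, 6, 2, 7, 0, 3, 1, 3.
Reverse-coded (reverse-coded value = 10 − response):
  item 1: 6
  item 2: 10
  item 3: 6
  item 4: 10 − 7 = 3
  item 5: 10 − 4 = 6
  item 6: 10 − 6 = 4
  item 7: 2
  item 8: 10 − 7 = 3
  item 9: 0
  item 10: 3
  item 11: 1
  item 12: 3
Sum = 6 + 10 + 6 + 3 + 6 + 4 + 2 + 3 + 0 + 3 + 1 + 3 = 47

47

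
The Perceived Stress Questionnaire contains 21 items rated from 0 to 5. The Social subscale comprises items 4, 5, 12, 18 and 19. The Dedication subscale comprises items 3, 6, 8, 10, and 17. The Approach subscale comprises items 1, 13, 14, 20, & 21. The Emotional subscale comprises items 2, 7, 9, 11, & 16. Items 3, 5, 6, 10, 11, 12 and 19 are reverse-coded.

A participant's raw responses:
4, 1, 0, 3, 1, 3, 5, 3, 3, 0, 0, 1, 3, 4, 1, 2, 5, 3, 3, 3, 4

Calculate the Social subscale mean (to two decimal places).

Social items: 4, 5, 12, 18, 19.
Of these, items 5, 12, & 19 are reverse-coded; on a 0–5 scale, reversed = 5 − raw.
  item 4: 3
  item 5: 5 − 1 = 4
  item 12: 5 − 1 = 4
  item 18: 3
  item 19: 5 − 3 = 2
Sum = 3 + 4 + 4 + 3 + 2 = 16
Mean = 16 / 5 = 3.20

3.20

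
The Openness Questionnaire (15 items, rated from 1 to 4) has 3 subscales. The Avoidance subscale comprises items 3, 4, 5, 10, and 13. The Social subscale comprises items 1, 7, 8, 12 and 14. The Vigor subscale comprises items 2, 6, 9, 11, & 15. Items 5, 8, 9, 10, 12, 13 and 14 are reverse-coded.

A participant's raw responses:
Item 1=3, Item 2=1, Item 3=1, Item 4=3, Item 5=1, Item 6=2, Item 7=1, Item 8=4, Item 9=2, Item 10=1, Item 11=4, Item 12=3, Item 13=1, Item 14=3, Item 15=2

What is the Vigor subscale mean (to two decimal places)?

Vigor items: 2, 6, 9, 11, 15.
Of these, item 9 is reverse-coded; on a 1–4 scale, reversed = 5 − raw.
  item 2: 1
  item 6: 2
  item 9: 5 − 2 = 3
  item 11: 4
  item 15: 2
Sum = 1 + 2 + 3 + 4 + 2 = 12
Mean = 12 / 5 = 2.40

2.40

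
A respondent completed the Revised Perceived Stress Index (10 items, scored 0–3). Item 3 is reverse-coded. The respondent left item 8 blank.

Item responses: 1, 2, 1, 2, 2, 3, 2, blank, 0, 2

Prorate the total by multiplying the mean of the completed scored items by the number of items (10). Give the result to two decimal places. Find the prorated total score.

Reverse-coded (reversed = (0+3) − raw = 3 − raw):
  item 3: 3 − 1 = 2
Completed scored items (9 of 10): 1, 2, 2, 2, 2, 3, 2, 0, 2; sum = 16.
Person mean = 16 / 9 ≈ 1.7778
Prorated total = (16 / 9) × 10 = 17.78 (to 2 dp)

17.78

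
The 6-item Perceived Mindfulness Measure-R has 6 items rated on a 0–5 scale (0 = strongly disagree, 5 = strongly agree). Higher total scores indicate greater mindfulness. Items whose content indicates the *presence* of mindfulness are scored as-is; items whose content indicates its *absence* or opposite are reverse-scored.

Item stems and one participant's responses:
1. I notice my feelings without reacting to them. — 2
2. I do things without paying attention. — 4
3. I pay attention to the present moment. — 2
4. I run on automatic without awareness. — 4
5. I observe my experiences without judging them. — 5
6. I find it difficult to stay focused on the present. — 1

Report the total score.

Items 2, 4, 6 describe the absence/opposite of mindfulness → reverse-score.
reverse-coded value = 5 − response.
  item 1: 2
  item 2: 5 − 4 = 1
  item 3: 2
  item 4: 5 − 4 = 1
  item 5: 5
  item 6: 5 − 1 = 4
Total = 2 + 1 + 2 + 1 + 5 + 4 = 15

15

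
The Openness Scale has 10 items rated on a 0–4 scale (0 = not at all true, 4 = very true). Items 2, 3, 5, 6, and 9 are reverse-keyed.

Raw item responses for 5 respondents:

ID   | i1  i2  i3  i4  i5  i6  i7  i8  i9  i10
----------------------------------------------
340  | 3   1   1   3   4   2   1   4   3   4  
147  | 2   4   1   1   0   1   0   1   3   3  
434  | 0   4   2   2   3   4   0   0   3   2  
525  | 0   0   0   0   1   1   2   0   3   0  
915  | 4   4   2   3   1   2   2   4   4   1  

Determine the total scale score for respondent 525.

Respondent 525 raw: 0, 0, 0, 0, 1, 1, 2, 0, 3, 0.
Reverse-coded (reverse-coded value = 4 − response):
  item 1: 0
  item 2: 4 − 0 = 4
  item 3: 4 − 0 = 4
  item 4: 0
  item 5: 4 − 1 = 3
  item 6: 4 − 1 = 3
  item 7: 2
  item 8: 0
  item 9: 4 − 3 = 1
  item 10: 0
Sum = 0 + 4 + 4 + 0 + 3 + 3 + 2 + 0 + 1 + 0 = 17

17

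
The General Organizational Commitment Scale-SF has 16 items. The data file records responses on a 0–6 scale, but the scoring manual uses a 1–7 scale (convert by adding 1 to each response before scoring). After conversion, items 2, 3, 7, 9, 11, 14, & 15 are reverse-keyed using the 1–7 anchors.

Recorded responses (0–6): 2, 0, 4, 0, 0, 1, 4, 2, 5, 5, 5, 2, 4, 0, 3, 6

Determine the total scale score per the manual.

Convert to 1–7: 3, 1, 5, 1, 1, 2, 5, 3, 6, 6, 6, 3, 5, 1, 4, 7
Reverse-coded (reverse-coded value = 8 − response):
  item 2: 8 − 1 = 7
  item 3: 8 − 5 = 3
  item 7: 8 − 5 = 3
  item 9: 8 − 6 = 2
  item 11: 8 − 6 = 2
  item 14: 8 − 1 = 7
  item 15: 8 − 4 = 4
Scored: 3, 7, 3, 1, 1, 2, 3, 3, 2, 6, 2, 3, 5, 7, 4, 7
Total = 59

59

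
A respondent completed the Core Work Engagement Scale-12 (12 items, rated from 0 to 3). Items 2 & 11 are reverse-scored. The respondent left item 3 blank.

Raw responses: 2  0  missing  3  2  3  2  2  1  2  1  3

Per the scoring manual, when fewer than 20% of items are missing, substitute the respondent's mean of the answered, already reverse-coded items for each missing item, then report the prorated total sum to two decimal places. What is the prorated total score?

Reverse-coded (on a 0–3 scale, reversed = 3 − raw):
  item 2: 3 − 0 = 3
  item 11: 3 − 1 = 2
Completed scored items (11 of 12): 2, 3, 3, 2, 3, 2, 2, 1, 2, 2, 3; sum = 25.
Person mean = 25 / 11 ≈ 2.2727
Prorated total = (25 / 11) × 12 = 27.27 (to 2 dp)

27.27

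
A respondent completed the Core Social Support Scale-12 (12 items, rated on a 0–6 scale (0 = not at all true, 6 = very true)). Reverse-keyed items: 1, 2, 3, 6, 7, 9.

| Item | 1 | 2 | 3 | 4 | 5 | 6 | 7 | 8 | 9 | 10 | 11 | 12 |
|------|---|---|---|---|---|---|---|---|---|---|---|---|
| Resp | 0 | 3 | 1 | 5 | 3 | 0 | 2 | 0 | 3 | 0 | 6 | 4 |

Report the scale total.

45

Apply reverse scoring (reversed = (0+6) − raw = 6 − raw):
  item 1: 6 − 0 = 6
  item 2: 6 − 3 = 3
  item 3: 6 − 1 = 5
  item 6: 6 − 0 = 6
  item 7: 6 − 2 = 4
  item 9: 6 − 3 = 3
Scored items: 6, 3, 5, 5, 3, 6, 4, 0, 3, 0, 6, 4
Total = 6 + 3 + 5 + 5 + 3 + 6 + 4 + 0 + 3 + 0 + 6 + 4 = 45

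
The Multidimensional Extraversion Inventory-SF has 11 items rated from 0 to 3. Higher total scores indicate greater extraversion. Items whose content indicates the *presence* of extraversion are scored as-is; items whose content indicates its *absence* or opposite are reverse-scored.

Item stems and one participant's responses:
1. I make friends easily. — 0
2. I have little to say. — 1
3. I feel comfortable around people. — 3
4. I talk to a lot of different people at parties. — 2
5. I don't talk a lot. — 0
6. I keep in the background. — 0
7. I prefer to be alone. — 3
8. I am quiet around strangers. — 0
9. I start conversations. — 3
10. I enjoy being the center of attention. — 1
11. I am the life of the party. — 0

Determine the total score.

20

Items 2, 5, 6, 7, 8 describe the absence/opposite of extraversion → reverse-score.
reversed = (0+3) − raw = 3 − raw.
  item 1: 0
  item 2: 3 − 1 = 2
  item 3: 3
  item 4: 2
  item 5: 3 − 0 = 3
  item 6: 3 − 0 = 3
  item 7: 3 − 3 = 0
  item 8: 3 − 0 = 3
  item 9: 3
  item 10: 1
  item 11: 0
Total = 0 + 2 + 3 + 2 + 3 + 3 + 0 + 3 + 3 + 1 + 0 = 20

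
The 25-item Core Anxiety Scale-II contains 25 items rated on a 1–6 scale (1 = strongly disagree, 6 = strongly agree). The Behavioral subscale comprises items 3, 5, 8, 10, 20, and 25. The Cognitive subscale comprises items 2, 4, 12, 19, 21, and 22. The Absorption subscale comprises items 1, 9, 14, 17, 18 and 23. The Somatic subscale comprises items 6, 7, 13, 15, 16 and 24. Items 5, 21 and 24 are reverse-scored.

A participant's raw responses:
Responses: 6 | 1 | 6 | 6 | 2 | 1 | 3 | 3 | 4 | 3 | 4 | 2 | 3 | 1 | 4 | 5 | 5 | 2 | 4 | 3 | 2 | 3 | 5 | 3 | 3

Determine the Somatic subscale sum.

20

Somatic items: 6, 7, 13, 15, 16, 24.
Of these, item 24 is reverse-scored; reverse-coded value = 7 − response.
  item 6: 1
  item 7: 3
  item 13: 3
  item 15: 4
  item 16: 5
  item 24: 7 − 3 = 4
Sum = 1 + 3 + 3 + 4 + 5 + 4 = 20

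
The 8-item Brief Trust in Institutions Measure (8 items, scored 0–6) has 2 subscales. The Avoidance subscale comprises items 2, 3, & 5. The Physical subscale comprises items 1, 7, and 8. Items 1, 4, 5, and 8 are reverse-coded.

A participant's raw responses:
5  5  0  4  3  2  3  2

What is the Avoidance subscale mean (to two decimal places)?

Avoidance items: 2, 3, 5.
Of these, item 5 is reverse-coded; reverse-coded value = 6 − response.
  item 2: 5
  item 3: 0
  item 5: 6 − 3 = 3
Sum = 5 + 0 + 3 = 8
Mean = 8 / 3 = 2.67

2.67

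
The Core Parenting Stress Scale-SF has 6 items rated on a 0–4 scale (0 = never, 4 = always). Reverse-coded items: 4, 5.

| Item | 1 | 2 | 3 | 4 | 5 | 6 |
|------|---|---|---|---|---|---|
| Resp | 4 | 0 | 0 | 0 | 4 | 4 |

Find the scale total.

Reversing items 4 and 5 with 4 − raw:
Total = 4 + 0 + 0 + (4−0) + (4−4) + 4
      = 4 + 0 + 0 + 4 + 0 + 4 = 12

12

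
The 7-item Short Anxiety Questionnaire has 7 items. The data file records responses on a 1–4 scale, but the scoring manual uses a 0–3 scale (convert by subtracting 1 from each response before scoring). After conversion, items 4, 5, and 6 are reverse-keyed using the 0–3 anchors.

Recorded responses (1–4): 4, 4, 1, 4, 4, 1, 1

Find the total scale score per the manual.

Convert to 0–3: 3, 3, 0, 3, 3, 0, 0
Reverse-coded (on a 0–3 scale, reversed = 3 − raw):
  item 4: 3 − 3 = 0
  item 5: 3 − 3 = 0
  item 6: 3 − 0 = 3
Scored: 3, 3, 0, 0, 0, 3, 0
Total = 9

9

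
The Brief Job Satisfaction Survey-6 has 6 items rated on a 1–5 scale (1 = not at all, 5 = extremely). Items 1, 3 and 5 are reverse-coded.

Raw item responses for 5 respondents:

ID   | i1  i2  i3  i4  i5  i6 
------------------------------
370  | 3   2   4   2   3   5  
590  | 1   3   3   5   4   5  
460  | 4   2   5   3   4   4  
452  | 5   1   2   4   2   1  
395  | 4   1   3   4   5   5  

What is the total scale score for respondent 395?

16

Respondent 395 raw: 4, 1, 3, 4, 5, 5.
Reverse-coded (on a 1–5 scale, reversed = 6 − raw):
  item 1: 6 − 4 = 2
  item 2: 1
  item 3: 6 − 3 = 3
  item 4: 4
  item 5: 6 − 5 = 1
  item 6: 5
Sum = 2 + 1 + 3 + 4 + 1 + 5 = 16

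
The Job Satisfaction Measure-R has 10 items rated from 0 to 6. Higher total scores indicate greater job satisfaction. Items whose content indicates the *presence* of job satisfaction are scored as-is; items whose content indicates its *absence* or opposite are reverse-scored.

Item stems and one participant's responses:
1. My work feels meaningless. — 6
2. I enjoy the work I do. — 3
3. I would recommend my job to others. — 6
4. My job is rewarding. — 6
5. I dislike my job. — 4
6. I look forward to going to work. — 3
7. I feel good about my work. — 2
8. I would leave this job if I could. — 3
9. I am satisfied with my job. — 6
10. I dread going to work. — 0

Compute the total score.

37

Items 1, 5, 8, 10 describe the absence/opposite of job satisfaction → reverse-score.
reversed = (0+6) − raw = 6 − raw.
  item 1: 6 − 6 = 0
  item 2: 3
  item 3: 6
  item 4: 6
  item 5: 6 − 4 = 2
  item 6: 3
  item 7: 2
  item 8: 6 − 3 = 3
  item 9: 6
  item 10: 6 − 0 = 6
Total = 0 + 3 + 6 + 6 + 2 + 3 + 2 + 3 + 6 + 6 = 37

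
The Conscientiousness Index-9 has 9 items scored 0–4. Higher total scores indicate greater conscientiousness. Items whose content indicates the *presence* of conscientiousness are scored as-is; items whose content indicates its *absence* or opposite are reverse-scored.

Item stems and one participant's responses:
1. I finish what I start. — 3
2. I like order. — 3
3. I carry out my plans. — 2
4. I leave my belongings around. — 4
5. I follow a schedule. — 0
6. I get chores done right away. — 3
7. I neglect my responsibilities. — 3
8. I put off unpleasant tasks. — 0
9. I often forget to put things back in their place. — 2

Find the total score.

18

Items 4, 7, 8, 9 describe the absence/opposite of conscientiousness → reverse-score.
on a 0–4 scale, reversed = 4 − raw.
  item 1: 3
  item 2: 3
  item 3: 2
  item 4: 4 − 4 = 0
  item 5: 0
  item 6: 3
  item 7: 4 − 3 = 1
  item 8: 4 − 0 = 4
  item 9: 4 − 2 = 2
Total = 3 + 3 + 2 + 0 + 0 + 3 + 1 + 4 + 2 = 18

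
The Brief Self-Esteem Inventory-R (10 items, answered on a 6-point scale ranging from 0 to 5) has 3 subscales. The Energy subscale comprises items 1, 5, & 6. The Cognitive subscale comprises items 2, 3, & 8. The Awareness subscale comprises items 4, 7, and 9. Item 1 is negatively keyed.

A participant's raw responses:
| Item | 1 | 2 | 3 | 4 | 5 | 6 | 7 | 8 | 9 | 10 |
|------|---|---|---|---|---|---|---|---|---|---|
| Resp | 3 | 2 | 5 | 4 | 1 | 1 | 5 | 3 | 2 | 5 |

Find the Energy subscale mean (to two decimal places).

1.33

Energy items: 1, 5, 6.
Of these, item 1 is negatively keyed; reverse-coded value = 5 − response.
  item 1: 5 − 3 = 2
  item 5: 1
  item 6: 1
Sum = 2 + 1 + 1 = 4
Mean = 4 / 3 = 1.33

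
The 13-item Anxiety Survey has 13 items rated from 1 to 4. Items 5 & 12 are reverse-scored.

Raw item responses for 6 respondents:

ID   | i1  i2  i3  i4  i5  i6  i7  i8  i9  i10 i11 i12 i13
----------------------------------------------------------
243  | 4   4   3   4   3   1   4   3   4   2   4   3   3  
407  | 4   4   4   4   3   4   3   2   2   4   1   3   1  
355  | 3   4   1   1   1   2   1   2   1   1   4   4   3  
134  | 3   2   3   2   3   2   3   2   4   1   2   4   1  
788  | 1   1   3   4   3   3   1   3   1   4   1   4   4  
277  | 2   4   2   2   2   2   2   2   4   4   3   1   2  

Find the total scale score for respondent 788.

29

Respondent 788 raw: 1, 1, 3, 4, 3, 3, 1, 3, 1, 4, 1, 4, 4.
Reverse-coded (reversed = (1+4) − raw = 5 − raw):
  item 1: 1
  item 2: 1
  item 3: 3
  item 4: 4
  item 5: 5 − 3 = 2
  item 6: 3
  item 7: 1
  item 8: 3
  item 9: 1
  item 10: 4
  item 11: 1
  item 12: 5 − 4 = 1
  item 13: 4
Sum = 1 + 1 + 3 + 4 + 2 + 3 + 1 + 3 + 1 + 4 + 1 + 1 + 4 = 29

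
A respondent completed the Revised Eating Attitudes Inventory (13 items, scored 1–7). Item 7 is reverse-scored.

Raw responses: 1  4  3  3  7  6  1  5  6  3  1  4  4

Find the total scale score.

54

Reverse-scored items use 8 − raw:
  item 7: 8 − 1 = 7
After reverse-coding: 1, 4, 3, 3, 7, 6, 7, 5, 6, 3, 1, 4, 4
Total = 1 + 4 + 3 + 3 + 7 + 6 + 7 + 5 + 6 + 3 + 1 + 4 + 4 = 54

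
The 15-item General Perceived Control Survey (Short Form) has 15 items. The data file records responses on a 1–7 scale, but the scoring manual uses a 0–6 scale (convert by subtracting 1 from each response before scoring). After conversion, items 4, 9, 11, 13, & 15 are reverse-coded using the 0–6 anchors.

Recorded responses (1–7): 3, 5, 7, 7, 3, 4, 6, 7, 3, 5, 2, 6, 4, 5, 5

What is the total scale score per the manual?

55

Convert to 0–6: 2, 4, 6, 6, 2, 3, 5, 6, 2, 4, 1, 5, 3, 4, 4
Reverse-coded (reversed = (0+6) − raw = 6 − raw):
  item 4: 6 − 6 = 0
  item 9: 6 − 2 = 4
  item 11: 6 − 1 = 5
  item 13: 6 − 3 = 3
  item 15: 6 − 4 = 2
Scored: 2, 4, 6, 0, 2, 3, 5, 6, 4, 4, 5, 5, 3, 4, 2
Total = 55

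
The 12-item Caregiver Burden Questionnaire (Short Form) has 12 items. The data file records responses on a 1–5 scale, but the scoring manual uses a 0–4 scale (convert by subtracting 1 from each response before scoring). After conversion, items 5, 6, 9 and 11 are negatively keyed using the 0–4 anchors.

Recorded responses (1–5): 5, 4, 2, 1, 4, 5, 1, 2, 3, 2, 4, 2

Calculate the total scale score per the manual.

Convert to 0–4: 4, 3, 1, 0, 3, 4, 0, 1, 2, 1, 3, 1
Reverse-coded (on a 0–4 scale, reversed = 4 − raw):
  item 5: 4 − 3 = 1
  item 6: 4 − 4 = 0
  item 9: 4 − 2 = 2
  item 11: 4 − 3 = 1
Scored: 4, 3, 1, 0, 1, 0, 0, 1, 2, 1, 1, 1
Total = 15

15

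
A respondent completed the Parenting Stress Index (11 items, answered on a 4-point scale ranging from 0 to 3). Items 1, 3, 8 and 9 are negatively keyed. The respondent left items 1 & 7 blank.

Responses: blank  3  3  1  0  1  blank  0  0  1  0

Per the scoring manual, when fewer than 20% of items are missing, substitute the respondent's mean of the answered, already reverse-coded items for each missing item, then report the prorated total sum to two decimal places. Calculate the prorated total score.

Reverse-coded (reverse-coded value = 3 − response):
  item 3: 3 − 3 = 0
  item 8: 3 − 0 = 3
  item 9: 3 − 0 = 3
Completed scored items (9 of 11): 3, 0, 1, 0, 1, 3, 3, 1, 0; sum = 12.
Person mean = 12 / 9 ≈ 1.3333
Prorated total = (12 / 9) × 11 = 14.67 (to 2 dp)

14.67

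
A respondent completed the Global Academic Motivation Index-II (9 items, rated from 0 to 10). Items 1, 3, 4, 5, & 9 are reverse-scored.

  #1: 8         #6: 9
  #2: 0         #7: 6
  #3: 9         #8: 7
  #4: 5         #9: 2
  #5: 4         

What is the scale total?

44

Raw sum = 50. Reverse-scored items: 1, 3, 4, 5, 9; their raw sum = 28.
Each reversal replaces raw with 10 − raw, changing the total by 10 − 2·raw per item.
Total = 50 + 5·10 − 2·28 = 50 + 50 − 56 = 44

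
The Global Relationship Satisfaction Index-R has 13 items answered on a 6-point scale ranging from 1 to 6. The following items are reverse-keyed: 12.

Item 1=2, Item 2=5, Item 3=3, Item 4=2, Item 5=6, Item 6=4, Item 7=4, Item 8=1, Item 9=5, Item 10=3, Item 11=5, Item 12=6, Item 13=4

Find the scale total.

Reverse-keyed items use 7 − raw:
  item 12: 7 − 6 = 1
Scored items: 2, 5, 3, 2, 6, 4, 4, 1, 5, 3, 5, 1, 4
Total = 2 + 5 + 3 + 2 + 6 + 4 + 4 + 1 + 5 + 3 + 5 + 1 + 4 = 45

45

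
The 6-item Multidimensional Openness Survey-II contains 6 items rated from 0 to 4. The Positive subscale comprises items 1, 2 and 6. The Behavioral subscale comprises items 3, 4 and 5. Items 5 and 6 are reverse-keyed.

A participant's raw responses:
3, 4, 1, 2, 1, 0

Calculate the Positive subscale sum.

11

Positive items: 1, 2, 6.
Of these, item 6 is reverse-keyed; on a 0–4 scale, reversed = 4 − raw.
  item 1: 3
  item 2: 4
  item 6: 4 − 0 = 4
Sum = 3 + 4 + 4 = 11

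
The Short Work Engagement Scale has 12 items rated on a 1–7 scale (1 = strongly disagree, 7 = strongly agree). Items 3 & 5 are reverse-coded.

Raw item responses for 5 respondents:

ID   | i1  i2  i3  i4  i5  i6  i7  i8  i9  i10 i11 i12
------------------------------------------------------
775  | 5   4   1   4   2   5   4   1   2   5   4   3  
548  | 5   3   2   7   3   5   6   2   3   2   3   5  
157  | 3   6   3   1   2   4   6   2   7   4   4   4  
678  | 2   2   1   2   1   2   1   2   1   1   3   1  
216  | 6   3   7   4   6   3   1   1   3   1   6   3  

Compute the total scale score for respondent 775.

Respondent 775 raw: 5, 4, 1, 4, 2, 5, 4, 1, 2, 5, 4, 3.
Reverse-coded (on a 1–7 scale, reversed = 8 − raw):
  item 1: 5
  item 2: 4
  item 3: 8 − 1 = 7
  item 4: 4
  item 5: 8 − 2 = 6
  item 6: 5
  item 7: 4
  item 8: 1
  item 9: 2
  item 10: 5
  item 11: 4
  item 12: 3
Sum = 5 + 4 + 7 + 4 + 6 + 5 + 4 + 1 + 2 + 5 + 4 + 3 = 50

50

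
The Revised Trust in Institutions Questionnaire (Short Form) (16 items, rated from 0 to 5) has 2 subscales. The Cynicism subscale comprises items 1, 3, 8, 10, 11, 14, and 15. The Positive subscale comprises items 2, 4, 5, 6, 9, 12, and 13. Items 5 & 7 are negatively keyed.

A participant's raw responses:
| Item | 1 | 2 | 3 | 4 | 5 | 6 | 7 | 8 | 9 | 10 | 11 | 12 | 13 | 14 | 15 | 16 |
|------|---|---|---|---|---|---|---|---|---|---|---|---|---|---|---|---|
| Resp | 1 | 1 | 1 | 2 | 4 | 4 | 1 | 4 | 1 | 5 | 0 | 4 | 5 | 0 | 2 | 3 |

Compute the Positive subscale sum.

Positive items: 2, 4, 5, 6, 9, 12, 13.
Of these, item 5 is negatively keyed; reverse-coded value = 5 − response.
  item 2: 1
  item 4: 2
  item 5: 5 − 4 = 1
  item 6: 4
  item 9: 1
  item 12: 4
  item 13: 5
Sum = 1 + 2 + 1 + 4 + 1 + 4 + 5 = 18

18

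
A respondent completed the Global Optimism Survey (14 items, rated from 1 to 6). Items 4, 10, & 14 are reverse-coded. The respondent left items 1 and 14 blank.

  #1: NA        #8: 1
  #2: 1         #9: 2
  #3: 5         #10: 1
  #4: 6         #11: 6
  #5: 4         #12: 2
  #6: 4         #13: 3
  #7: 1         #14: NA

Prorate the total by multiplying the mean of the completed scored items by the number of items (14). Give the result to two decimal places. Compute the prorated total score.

Reverse-coded (on a 1–6 scale, reversed = 7 − raw):
  item 4: 7 − 6 = 1
  item 10: 7 − 1 = 6
Completed scored items (12 of 14): 1, 5, 1, 4, 4, 1, 1, 2, 6, 6, 2, 3; sum = 36.
Person mean = 36 / 12 ≈ 3.0000
Prorated total = (36 / 12) × 14 = 42.00 (to 2 dp)

42.00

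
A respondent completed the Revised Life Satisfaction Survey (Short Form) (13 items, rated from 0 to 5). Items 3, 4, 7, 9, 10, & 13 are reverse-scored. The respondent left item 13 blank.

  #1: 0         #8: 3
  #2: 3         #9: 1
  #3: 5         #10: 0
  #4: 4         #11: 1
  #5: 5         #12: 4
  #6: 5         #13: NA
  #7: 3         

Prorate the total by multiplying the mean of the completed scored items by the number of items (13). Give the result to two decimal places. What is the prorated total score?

Reverse-coded (reversed = (0+5) − raw = 5 − raw):
  item 3: 5 − 5 = 0
  item 4: 5 − 4 = 1
  item 7: 5 − 3 = 2
  item 9: 5 − 1 = 4
  item 10: 5 − 0 = 5
Completed scored items (12 of 13): 0, 3, 0, 1, 5, 5, 2, 3, 4, 5, 1, 4; sum = 33.
Person mean = 33 / 12 ≈ 2.7500
Prorated total = (33 / 12) × 13 = 35.75 (to 2 dp)

35.75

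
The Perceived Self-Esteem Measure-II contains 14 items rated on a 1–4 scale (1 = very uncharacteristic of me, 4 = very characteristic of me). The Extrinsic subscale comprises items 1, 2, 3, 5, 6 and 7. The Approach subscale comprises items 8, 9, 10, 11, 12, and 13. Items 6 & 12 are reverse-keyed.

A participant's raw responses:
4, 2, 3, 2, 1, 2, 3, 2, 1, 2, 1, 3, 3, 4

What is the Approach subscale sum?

Approach items: 8, 9, 10, 11, 12, 13.
Of these, item 12 is reverse-keyed; reverse-coded value = 5 − response.
  item 8: 2
  item 9: 1
  item 10: 2
  item 11: 1
  item 12: 5 − 3 = 2
  item 13: 3
Sum = 2 + 1 + 2 + 1 + 2 + 3 = 11

11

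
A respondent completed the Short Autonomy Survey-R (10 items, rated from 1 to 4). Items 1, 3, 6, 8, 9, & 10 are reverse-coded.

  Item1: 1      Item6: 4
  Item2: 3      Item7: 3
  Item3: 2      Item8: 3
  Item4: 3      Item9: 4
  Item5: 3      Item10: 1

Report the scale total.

27

Apply reverse scoring (on a 1–4 scale, reversed = 5 − raw):
  item 1: 5 − 1 = 4
  item 3: 5 − 2 = 3
  item 6: 5 − 4 = 1
  item 8: 5 − 3 = 2
  item 9: 5 − 4 = 1
  item 10: 5 − 1 = 4
After reverse-coding: 4, 3, 3, 3, 3, 1, 3, 2, 1, 4
Total = 4 + 3 + 3 + 3 + 3 + 1 + 3 + 2 + 1 + 4 = 27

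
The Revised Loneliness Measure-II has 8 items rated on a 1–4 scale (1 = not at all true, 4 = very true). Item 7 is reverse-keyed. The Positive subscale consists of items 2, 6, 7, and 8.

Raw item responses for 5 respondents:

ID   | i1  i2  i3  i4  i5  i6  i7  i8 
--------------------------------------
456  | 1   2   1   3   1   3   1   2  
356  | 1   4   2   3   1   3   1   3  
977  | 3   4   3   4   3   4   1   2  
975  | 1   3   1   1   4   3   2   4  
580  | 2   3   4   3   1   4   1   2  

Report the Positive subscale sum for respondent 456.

Respondent 456 raw: 1, 2, 1, 3, 1, 3, 1, 2.
Positive items: 2, 6, 7, 8.
Reverse-coded (on a 1–4 scale, reversed = 5 − raw):
  item 2: 2
  item 6: 3
  item 7: 5 − 1 = 4
  item 8: 2
Sum = 2 + 3 + 4 + 2 = 11

11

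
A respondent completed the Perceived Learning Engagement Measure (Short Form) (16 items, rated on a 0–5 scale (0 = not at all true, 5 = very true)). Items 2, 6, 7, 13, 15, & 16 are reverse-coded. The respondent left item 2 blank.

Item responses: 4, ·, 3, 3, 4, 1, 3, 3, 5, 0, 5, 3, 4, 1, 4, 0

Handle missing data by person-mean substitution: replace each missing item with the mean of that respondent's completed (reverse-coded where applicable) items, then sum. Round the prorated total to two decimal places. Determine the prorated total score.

46.93

Reverse-coded (on a 0–5 scale, reversed = 5 − raw):
  item 6: 5 − 1 = 4
  item 7: 5 − 3 = 2
  item 13: 5 − 4 = 1
  item 15: 5 − 4 = 1
  item 16: 5 − 0 = 5
Completed scored items (15 of 16): 4, 3, 3, 4, 4, 2, 3, 5, 0, 5, 3, 1, 1, 1, 5; sum = 44.
Person mean = 44 / 15 ≈ 2.9333
Prorated total = (44 / 15) × 16 = 46.93 (to 2 dp)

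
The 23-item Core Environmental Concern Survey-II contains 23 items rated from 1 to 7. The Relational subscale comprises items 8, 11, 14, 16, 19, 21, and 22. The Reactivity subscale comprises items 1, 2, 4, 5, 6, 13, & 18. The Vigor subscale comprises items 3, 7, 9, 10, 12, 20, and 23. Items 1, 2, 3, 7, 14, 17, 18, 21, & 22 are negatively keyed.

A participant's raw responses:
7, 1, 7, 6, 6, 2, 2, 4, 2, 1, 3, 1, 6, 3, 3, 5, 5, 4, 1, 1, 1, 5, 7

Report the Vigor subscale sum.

Vigor items: 3, 7, 9, 10, 12, 20, 23.
Of these, items 3 and 7 are negatively keyed; on a 1–7 scale, reversed = 8 − raw.
  item 3: 8 − 7 = 1
  item 7: 8 − 2 = 6
  item 9: 2
  item 10: 1
  item 12: 1
  item 20: 1
  item 23: 7
Sum = 1 + 6 + 2 + 1 + 1 + 1 + 7 = 19

19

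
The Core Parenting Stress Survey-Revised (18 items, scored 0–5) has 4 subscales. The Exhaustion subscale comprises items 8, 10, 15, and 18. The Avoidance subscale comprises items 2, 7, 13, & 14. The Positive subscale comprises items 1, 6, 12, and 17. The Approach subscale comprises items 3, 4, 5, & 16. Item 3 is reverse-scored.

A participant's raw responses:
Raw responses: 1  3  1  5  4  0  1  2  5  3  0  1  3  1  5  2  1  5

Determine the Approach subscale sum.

Approach items: 3, 4, 5, 16.
Of these, item 3 is reverse-scored; on a 0–5 scale, reversed = 5 − raw.
  item 3: 5 − 1 = 4
  item 4: 5
  item 5: 4
  item 16: 2
Sum = 4 + 5 + 4 + 2 = 15

15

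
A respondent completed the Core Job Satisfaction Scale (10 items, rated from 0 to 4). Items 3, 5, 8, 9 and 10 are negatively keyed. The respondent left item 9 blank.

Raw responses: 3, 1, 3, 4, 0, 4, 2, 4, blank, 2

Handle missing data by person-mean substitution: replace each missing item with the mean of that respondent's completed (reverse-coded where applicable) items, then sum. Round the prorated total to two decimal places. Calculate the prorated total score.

Reverse-coded (reversed = (0+4) − raw = 4 − raw):
  item 3: 4 − 3 = 1
  item 5: 4 − 0 = 4
  item 8: 4 − 4 = 0
  item 10: 4 − 2 = 2
Completed scored items (9 of 10): 3, 1, 1, 4, 4, 4, 2, 0, 2; sum = 21.
Person mean = 21 / 9 ≈ 2.3333
Prorated total = (21 / 9) × 10 = 23.33 (to 2 dp)

23.33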